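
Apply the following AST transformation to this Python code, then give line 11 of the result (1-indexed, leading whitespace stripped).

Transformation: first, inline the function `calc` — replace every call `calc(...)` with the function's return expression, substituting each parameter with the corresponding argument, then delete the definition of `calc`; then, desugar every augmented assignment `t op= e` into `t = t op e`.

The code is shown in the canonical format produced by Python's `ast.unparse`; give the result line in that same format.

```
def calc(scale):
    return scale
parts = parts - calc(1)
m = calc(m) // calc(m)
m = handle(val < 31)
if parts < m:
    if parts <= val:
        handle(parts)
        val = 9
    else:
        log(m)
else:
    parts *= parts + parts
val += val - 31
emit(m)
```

Transformed code:
parts = parts - 1
m = m // m
m = handle(val < 31)
if parts < m:
    if parts <= val:
        handle(parts)
        val = 9
    else:
        log(m)
else:
    parts = parts * (parts + parts)
val = val + (val - 31)
emit(m)

parts = parts * (parts + parts)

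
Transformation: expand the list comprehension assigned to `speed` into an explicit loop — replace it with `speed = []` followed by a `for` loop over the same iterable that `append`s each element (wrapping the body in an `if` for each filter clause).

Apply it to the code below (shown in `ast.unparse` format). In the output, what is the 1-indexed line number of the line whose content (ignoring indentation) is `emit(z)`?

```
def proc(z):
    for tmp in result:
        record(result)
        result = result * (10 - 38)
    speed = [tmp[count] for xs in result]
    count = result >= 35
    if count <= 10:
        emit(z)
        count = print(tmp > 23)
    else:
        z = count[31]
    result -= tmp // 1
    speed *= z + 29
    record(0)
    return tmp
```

Transformed code:
def proc(z):
    for tmp in result:
        record(result)
        result = result * (10 - 38)
    speed = []
    for xs in result:
        speed.append(tmp[count])
    count = result >= 35
    if count <= 10:
        emit(z)
        count = print(tmp > 23)
    else:
        z = count[31]
    result -= tmp // 1
    speed *= z + 29
    record(0)
    return tmp

10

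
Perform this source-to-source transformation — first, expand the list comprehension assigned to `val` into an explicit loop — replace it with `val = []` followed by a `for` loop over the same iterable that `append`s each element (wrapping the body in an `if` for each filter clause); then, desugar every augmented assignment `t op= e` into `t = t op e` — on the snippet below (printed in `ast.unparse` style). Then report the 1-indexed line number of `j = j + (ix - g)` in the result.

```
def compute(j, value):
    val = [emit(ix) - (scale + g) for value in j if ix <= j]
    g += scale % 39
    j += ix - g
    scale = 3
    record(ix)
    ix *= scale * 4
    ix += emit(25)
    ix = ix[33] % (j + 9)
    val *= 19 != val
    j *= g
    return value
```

7

Transformed code:
def compute(j, value):
    val = []
    for value in j:
        if ix <= j:
            val.append(emit(ix) - (scale + g))
    g = g + scale % 39
    j = j + (ix - g)
    scale = 3
    record(ix)
    ix = ix * (scale * 4)
    ix = ix + emit(25)
    ix = ix[33] % (j + 9)
    val = val * (19 != val)
    j = j * g
    return value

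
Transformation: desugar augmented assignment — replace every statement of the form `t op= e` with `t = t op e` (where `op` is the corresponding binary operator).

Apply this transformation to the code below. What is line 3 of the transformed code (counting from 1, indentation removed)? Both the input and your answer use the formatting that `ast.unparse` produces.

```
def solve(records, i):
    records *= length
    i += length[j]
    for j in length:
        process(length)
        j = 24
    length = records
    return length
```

i = i + length[j]

Transformed code:
def solve(records, i):
    records = records * length
    i = i + length[j]
    for j in length:
        process(length)
        j = 24
    length = records
    return length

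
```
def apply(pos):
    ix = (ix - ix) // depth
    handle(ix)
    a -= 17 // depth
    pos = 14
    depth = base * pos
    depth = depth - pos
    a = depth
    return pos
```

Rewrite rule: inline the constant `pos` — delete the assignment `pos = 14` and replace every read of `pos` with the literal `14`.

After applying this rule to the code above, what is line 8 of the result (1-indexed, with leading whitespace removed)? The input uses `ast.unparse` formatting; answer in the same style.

Transformed code:
def apply(pos):
    ix = (ix - ix) // depth
    handle(ix)
    a -= 17 // depth
    depth = base * 14
    depth = depth - 14
    a = depth
    return 14

return 14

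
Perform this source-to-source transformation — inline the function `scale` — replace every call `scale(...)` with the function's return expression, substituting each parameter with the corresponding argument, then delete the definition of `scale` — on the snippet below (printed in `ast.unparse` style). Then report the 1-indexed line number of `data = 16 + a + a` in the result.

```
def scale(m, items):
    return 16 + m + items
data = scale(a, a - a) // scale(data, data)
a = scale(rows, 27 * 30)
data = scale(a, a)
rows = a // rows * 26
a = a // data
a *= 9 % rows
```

Transformed code:
data = (16 + a + (a - a)) // (16 + data + data)
a = 16 + rows + 27 * 30
data = 16 + a + a
rows = a // rows * 26
a = a // data
a *= 9 % rows

3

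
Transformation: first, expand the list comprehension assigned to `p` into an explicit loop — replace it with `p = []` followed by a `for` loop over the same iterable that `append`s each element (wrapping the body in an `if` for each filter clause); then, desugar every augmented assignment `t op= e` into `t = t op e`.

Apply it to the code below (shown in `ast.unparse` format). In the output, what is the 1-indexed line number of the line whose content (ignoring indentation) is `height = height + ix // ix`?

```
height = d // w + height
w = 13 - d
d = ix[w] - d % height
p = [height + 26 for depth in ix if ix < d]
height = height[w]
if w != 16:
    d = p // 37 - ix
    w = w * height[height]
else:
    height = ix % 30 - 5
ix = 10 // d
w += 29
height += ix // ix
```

16

Transformed code:
height = d // w + height
w = 13 - d
d = ix[w] - d % height
p = []
for depth in ix:
    if ix < d:
        p.append(height + 26)
height = height[w]
if w != 16:
    d = p // 37 - ix
    w = w * height[height]
else:
    height = ix % 30 - 5
ix = 10 // d
w = w + 29
height = height + ix // ix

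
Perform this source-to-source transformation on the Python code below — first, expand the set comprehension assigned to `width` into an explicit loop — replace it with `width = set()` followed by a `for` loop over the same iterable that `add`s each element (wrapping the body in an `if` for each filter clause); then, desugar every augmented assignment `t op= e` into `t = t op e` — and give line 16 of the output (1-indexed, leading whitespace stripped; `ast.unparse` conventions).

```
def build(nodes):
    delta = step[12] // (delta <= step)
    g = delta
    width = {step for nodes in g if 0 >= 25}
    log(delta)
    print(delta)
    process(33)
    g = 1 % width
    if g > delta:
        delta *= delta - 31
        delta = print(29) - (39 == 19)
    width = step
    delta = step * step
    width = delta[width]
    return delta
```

Transformed code:
def build(nodes):
    delta = step[12] // (delta <= step)
    g = delta
    width = set()
    for nodes in g:
        if 0 >= 25:
            width.add(step)
    log(delta)
    print(delta)
    process(33)
    g = 1 % width
    if g > delta:
        delta = delta * (delta - 31)
        delta = print(29) - (39 == 19)
    width = step
    delta = step * step
    width = delta[width]
    return delta

delta = step * step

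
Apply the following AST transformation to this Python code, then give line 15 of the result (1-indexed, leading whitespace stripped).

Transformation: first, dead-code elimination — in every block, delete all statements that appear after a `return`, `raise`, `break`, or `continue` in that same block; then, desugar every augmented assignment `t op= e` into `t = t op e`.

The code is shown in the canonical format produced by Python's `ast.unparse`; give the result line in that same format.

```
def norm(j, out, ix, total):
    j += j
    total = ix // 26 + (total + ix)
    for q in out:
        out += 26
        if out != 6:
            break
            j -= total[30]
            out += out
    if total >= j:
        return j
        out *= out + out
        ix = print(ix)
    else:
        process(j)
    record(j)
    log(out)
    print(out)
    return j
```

Transformed code:
def norm(j, out, ix, total):
    j = j + j
    total = ix // 26 + (total + ix)
    for q in out:
        out = out + 26
        if out != 6:
            break
    if total >= j:
        return j
    else:
        process(j)
    record(j)
    log(out)
    print(out)
    return j

return j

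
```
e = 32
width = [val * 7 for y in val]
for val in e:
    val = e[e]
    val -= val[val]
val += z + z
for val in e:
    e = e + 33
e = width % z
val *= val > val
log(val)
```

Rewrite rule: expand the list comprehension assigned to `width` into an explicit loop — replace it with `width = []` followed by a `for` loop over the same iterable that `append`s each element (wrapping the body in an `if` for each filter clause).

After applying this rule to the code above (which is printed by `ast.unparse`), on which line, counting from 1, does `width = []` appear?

Transformed code:
e = 32
width = []
for y in val:
    width.append(val * 7)
for val in e:
    val = e[e]
    val -= val[val]
val += z + z
for val in e:
    e = e + 33
e = width % z
val *= val > val
log(val)

2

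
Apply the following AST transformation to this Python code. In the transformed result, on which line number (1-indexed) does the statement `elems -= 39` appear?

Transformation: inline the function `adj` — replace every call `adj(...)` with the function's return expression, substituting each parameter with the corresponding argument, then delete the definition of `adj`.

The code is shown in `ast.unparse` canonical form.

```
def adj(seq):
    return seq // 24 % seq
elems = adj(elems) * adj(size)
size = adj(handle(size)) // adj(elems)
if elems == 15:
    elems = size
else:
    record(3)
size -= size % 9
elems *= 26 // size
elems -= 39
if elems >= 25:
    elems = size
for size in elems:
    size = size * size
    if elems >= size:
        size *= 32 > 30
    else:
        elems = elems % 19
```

Transformed code:
elems = elems // 24 % elems * (size // 24 % size)
size = handle(size) // 24 % handle(size) // (elems // 24 % elems)
if elems == 15:
    elems = size
else:
    record(3)
size -= size % 9
elems *= 26 // size
elems -= 39
if elems >= 25:
    elems = size
for size in elems:
    size = size * size
    if elems >= size:
        size *= 32 > 30
    else:
        elems = elems % 19

9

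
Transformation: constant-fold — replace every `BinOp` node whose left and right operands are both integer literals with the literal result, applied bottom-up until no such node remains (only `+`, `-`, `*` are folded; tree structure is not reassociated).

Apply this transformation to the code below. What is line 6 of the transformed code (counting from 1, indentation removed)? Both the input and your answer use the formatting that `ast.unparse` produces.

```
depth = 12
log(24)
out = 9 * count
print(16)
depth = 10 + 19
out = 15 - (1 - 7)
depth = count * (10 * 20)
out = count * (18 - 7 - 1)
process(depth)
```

out = 21

Transformed code:
depth = 12
log(24)
out = 9 * count
print(16)
depth = 29
out = 21
depth = count * 200
out = count * 10
process(depth)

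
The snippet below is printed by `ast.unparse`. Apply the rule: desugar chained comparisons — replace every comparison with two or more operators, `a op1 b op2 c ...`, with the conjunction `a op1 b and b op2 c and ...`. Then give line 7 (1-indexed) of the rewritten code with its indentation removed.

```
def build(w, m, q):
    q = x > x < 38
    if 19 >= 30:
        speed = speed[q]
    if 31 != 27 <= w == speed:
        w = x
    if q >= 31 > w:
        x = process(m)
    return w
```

Transformed code:
def build(w, m, q):
    q = x > x and x < 38
    if 19 >= 30:
        speed = speed[q]
    if 31 != 27 and 27 <= w and (w == speed):
        w = x
    if q >= 31 and 31 > w:
        x = process(m)
    return w

if q >= 31 and 31 > w:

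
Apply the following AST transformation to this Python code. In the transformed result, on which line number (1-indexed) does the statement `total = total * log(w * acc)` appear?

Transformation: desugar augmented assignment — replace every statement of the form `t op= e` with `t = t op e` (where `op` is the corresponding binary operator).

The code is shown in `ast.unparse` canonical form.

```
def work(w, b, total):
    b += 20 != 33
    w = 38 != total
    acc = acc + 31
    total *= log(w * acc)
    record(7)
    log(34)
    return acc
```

5

Transformed code:
def work(w, b, total):
    b = b + (20 != 33)
    w = 38 != total
    acc = acc + 31
    total = total * log(w * acc)
    record(7)
    log(34)
    return acc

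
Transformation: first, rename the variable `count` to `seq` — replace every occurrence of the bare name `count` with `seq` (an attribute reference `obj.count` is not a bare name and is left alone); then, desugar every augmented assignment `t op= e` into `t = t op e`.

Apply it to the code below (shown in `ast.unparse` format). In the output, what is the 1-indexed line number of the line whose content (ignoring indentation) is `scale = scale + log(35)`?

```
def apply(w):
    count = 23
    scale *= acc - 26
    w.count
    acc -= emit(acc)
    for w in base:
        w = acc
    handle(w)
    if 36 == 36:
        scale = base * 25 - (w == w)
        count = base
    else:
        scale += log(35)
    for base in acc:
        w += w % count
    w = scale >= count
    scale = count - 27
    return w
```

13

Transformed code:
def apply(w):
    seq = 23
    scale = scale * (acc - 26)
    w.count
    acc = acc - emit(acc)
    for w in base:
        w = acc
    handle(w)
    if 36 == 36:
        scale = base * 25 - (w == w)
        seq = base
    else:
        scale = scale + log(35)
    for base in acc:
        w = w + w % seq
    w = scale >= seq
    scale = seq - 27
    return w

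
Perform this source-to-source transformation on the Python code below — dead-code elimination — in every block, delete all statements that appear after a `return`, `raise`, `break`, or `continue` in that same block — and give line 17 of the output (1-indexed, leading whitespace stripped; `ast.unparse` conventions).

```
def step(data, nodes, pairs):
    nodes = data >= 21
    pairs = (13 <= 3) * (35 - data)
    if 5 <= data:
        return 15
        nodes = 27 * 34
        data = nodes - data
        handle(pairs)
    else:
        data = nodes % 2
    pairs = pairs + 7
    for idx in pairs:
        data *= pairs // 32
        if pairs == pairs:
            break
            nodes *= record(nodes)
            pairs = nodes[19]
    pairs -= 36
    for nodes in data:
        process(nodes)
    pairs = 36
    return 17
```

return 17

Transformed code:
def step(data, nodes, pairs):
    nodes = data >= 21
    pairs = (13 <= 3) * (35 - data)
    if 5 <= data:
        return 15
    else:
        data = nodes % 2
    pairs = pairs + 7
    for idx in pairs:
        data *= pairs // 32
        if pairs == pairs:
            break
    pairs -= 36
    for nodes in data:
        process(nodes)
    pairs = 36
    return 17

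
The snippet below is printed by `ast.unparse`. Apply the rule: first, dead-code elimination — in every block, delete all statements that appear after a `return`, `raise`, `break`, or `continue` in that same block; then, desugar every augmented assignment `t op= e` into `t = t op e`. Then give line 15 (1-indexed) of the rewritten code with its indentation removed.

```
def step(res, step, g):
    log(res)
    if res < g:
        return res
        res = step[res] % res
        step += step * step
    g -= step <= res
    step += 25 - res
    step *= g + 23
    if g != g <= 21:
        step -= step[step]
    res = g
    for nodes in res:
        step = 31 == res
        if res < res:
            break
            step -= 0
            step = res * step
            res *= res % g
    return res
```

return res

Transformed code:
def step(res, step, g):
    log(res)
    if res < g:
        return res
    g = g - (step <= res)
    step = step + (25 - res)
    step = step * (g + 23)
    if g != g <= 21:
        step = step - step[step]
    res = g
    for nodes in res:
        step = 31 == res
        if res < res:
            break
    return res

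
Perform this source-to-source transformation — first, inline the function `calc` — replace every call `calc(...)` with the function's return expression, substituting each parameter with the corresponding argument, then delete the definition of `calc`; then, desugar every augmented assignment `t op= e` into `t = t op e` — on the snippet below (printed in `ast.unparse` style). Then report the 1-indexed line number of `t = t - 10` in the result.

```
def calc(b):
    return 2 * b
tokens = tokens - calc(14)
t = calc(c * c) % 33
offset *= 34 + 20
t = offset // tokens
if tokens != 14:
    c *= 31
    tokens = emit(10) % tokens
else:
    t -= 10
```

9

Transformed code:
tokens = tokens - 2 * 14
t = 2 * (c * c) % 33
offset = offset * (34 + 20)
t = offset // tokens
if tokens != 14:
    c = c * 31
    tokens = emit(10) % tokens
else:
    t = t - 10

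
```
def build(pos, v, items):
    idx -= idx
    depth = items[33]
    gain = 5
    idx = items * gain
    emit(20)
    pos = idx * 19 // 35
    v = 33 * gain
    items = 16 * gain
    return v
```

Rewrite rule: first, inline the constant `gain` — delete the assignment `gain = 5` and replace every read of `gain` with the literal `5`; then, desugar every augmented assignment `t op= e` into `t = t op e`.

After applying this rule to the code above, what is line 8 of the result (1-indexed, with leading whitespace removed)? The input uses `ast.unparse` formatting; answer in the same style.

items = 16 * 5

Transformed code:
def build(pos, v, items):
    idx = idx - idx
    depth = items[33]
    idx = items * 5
    emit(20)
    pos = idx * 19 // 35
    v = 33 * 5
    items = 16 * 5
    return v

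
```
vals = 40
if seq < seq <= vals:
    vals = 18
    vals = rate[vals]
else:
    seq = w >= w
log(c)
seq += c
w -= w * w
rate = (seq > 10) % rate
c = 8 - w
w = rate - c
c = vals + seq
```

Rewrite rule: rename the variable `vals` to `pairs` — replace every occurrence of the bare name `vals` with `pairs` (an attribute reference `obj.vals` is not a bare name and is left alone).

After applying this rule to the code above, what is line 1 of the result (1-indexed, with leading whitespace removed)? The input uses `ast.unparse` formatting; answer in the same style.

pairs = 40

Transformed code:
pairs = 40
if seq < seq <= pairs:
    pairs = 18
    pairs = rate[pairs]
else:
    seq = w >= w
log(c)
seq += c
w -= w * w
rate = (seq > 10) % rate
c = 8 - w
w = rate - c
c = pairs + seq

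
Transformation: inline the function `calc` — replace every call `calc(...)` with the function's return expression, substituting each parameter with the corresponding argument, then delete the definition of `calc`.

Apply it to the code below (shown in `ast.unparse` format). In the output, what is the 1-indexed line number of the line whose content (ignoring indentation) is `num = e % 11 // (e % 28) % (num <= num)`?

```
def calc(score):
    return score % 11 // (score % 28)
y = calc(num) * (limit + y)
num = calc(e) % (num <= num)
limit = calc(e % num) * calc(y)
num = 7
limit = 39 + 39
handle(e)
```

Transformed code:
y = num % 11 // (num % 28) * (limit + y)
num = e % 11 // (e % 28) % (num <= num)
limit = e % num % 11 // (e % num % 28) * (y % 11 // (y % 28))
num = 7
limit = 39 + 39
handle(e)

2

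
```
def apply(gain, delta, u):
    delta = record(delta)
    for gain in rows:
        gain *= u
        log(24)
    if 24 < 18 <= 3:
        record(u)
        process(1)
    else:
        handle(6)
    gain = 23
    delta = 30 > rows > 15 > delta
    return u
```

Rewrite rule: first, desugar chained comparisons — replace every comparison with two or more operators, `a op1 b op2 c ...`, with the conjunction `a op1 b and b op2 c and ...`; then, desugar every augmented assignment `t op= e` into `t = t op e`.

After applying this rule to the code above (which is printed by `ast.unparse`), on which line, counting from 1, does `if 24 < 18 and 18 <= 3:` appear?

6

Transformed code:
def apply(gain, delta, u):
    delta = record(delta)
    for gain in rows:
        gain = gain * u
        log(24)
    if 24 < 18 and 18 <= 3:
        record(u)
        process(1)
    else:
        handle(6)
    gain = 23
    delta = 30 > rows and rows > 15 and (15 > delta)
    return u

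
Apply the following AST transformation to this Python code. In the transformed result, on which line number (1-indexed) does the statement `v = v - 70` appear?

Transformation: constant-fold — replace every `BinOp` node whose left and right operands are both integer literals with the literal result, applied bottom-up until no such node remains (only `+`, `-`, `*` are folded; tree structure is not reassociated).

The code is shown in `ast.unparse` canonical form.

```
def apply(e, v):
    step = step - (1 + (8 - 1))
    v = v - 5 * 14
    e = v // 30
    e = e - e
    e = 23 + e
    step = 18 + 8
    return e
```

Transformed code:
def apply(e, v):
    step = step - 8
    v = v - 70
    e = v // 30
    e = e - e
    e = 23 + e
    step = 26
    return e

3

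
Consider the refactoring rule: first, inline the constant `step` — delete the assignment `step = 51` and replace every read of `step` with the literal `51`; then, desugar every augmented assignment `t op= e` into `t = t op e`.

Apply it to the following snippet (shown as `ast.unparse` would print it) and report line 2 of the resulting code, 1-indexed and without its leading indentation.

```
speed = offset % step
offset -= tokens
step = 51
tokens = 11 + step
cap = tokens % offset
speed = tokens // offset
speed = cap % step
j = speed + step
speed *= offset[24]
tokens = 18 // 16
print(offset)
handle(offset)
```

offset = offset - tokens

Transformed code:
speed = offset % 51
offset = offset - tokens
tokens = 11 + 51
cap = tokens % offset
speed = tokens // offset
speed = cap % 51
j = speed + 51
speed = speed * offset[24]
tokens = 18 // 16
print(offset)
handle(offset)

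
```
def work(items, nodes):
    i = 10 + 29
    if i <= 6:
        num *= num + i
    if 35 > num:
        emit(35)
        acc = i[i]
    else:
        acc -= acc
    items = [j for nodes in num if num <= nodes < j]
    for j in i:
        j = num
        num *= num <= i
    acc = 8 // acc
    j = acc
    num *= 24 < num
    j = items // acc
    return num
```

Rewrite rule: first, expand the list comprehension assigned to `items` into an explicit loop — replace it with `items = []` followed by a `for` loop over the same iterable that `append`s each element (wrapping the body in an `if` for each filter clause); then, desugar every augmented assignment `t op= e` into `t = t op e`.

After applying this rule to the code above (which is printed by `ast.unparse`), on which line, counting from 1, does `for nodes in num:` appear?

11

Transformed code:
def work(items, nodes):
    i = 10 + 29
    if i <= 6:
        num = num * (num + i)
    if 35 > num:
        emit(35)
        acc = i[i]
    else:
        acc = acc - acc
    items = []
    for nodes in num:
        if num <= nodes < j:
            items.append(j)
    for j in i:
        j = num
        num = num * (num <= i)
    acc = 8 // acc
    j = acc
    num = num * (24 < num)
    j = items // acc
    return num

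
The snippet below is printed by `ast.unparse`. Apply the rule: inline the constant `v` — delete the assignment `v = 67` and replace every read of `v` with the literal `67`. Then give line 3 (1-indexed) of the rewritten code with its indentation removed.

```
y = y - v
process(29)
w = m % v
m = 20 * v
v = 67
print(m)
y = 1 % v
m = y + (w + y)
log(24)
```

w = m % 67

Transformed code:
y = y - 67
process(29)
w = m % 67
m = 20 * 67
print(m)
y = 1 % 67
m = y + (w + y)
log(24)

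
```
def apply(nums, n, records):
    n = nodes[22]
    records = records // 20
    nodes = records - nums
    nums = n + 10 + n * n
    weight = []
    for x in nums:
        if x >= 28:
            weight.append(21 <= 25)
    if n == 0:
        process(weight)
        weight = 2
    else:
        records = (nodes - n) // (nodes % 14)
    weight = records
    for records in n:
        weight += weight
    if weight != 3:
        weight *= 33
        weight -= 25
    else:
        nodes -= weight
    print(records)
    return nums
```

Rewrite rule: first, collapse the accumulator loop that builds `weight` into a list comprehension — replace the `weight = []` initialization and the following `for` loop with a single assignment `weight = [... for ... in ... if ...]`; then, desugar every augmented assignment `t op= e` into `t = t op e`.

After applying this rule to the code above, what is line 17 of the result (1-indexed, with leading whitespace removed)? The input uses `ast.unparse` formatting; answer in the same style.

weight = weight - 25

Transformed code:
def apply(nums, n, records):
    n = nodes[22]
    records = records // 20
    nodes = records - nums
    nums = n + 10 + n * n
    weight = [21 <= 25 for x in nums if x >= 28]
    if n == 0:
        process(weight)
        weight = 2
    else:
        records = (nodes - n) // (nodes % 14)
    weight = records
    for records in n:
        weight = weight + weight
    if weight != 3:
        weight = weight * 33
        weight = weight - 25
    else:
        nodes = nodes - weight
    print(records)
    return nums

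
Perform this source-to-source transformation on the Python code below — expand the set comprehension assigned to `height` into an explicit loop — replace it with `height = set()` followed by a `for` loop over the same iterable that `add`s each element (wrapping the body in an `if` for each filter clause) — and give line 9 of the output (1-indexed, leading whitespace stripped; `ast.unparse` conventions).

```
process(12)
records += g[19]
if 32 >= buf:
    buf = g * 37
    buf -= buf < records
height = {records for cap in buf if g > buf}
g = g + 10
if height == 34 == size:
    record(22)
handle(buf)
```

height.add(records)

Transformed code:
process(12)
records += g[19]
if 32 >= buf:
    buf = g * 37
    buf -= buf < records
height = set()
for cap in buf:
    if g > buf:
        height.add(records)
g = g + 10
if height == 34 == size:
    record(22)
handle(buf)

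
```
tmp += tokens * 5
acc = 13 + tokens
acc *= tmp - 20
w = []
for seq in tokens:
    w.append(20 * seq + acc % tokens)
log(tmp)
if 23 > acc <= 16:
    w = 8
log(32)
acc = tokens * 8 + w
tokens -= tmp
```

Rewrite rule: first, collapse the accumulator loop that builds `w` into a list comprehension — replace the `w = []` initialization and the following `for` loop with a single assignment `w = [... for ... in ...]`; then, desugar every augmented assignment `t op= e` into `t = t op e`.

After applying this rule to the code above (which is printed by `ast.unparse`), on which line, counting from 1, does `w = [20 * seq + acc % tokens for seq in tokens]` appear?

4

Transformed code:
tmp = tmp + tokens * 5
acc = 13 + tokens
acc = acc * (tmp - 20)
w = [20 * seq + acc % tokens for seq in tokens]
log(tmp)
if 23 > acc <= 16:
    w = 8
log(32)
acc = tokens * 8 + w
tokens = tokens - tmp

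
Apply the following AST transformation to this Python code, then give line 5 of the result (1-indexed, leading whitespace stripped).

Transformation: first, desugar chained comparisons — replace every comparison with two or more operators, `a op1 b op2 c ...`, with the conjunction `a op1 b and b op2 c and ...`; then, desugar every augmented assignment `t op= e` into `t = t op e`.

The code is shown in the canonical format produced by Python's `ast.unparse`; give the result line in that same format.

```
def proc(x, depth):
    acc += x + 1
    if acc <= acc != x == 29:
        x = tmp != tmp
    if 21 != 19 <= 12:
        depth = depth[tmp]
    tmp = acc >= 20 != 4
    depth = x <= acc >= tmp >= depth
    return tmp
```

if 21 != 19 and 19 <= 12:

Transformed code:
def proc(x, depth):
    acc = acc + (x + 1)
    if acc <= acc and acc != x and (x == 29):
        x = tmp != tmp
    if 21 != 19 and 19 <= 12:
        depth = depth[tmp]
    tmp = acc >= 20 and 20 != 4
    depth = x <= acc and acc >= tmp and (tmp >= depth)
    return tmp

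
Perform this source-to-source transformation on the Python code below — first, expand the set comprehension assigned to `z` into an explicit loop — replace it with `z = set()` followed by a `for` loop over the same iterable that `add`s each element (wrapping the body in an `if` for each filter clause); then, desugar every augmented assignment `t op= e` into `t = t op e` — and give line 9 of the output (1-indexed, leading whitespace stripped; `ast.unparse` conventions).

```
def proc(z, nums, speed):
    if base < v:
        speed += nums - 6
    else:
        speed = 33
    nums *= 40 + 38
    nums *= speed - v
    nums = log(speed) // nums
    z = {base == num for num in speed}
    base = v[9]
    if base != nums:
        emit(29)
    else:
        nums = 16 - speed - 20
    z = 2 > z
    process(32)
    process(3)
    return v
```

Transformed code:
def proc(z, nums, speed):
    if base < v:
        speed = speed + (nums - 6)
    else:
        speed = 33
    nums = nums * (40 + 38)
    nums = nums * (speed - v)
    nums = log(speed) // nums
    z = set()
    for num in speed:
        z.add(base == num)
    base = v[9]
    if base != nums:
        emit(29)
    else:
        nums = 16 - speed - 20
    z = 2 > z
    process(32)
    process(3)
    return v

z = set()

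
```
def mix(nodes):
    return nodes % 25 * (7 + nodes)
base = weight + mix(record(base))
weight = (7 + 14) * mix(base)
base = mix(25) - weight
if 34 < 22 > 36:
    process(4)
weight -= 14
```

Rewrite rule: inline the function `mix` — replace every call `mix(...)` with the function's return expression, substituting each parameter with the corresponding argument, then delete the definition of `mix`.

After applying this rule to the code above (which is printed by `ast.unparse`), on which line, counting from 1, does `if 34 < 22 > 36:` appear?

Transformed code:
base = weight + record(base) % 25 * (7 + record(base))
weight = (7 + 14) * (base % 25 * (7 + base))
base = 25 % 25 * (7 + 25) - weight
if 34 < 22 > 36:
    process(4)
weight -= 14

4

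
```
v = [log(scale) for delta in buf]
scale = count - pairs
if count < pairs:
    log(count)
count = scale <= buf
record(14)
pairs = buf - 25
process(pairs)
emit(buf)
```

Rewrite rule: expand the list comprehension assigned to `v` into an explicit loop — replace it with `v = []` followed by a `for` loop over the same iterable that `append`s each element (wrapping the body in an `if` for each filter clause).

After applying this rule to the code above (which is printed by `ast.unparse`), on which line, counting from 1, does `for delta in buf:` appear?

2

Transformed code:
v = []
for delta in buf:
    v.append(log(scale))
scale = count - pairs
if count < pairs:
    log(count)
count = scale <= buf
record(14)
pairs = buf - 25
process(pairs)
emit(buf)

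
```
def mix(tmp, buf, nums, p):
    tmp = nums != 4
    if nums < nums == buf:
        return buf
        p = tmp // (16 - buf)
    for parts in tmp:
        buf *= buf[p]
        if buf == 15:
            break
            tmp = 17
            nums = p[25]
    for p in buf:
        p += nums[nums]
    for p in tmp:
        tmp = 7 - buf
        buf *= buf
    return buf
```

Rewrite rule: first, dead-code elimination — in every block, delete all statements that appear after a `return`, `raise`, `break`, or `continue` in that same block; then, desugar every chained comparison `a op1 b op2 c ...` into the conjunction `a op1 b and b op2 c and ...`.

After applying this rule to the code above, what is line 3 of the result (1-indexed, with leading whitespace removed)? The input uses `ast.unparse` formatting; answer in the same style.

Transformed code:
def mix(tmp, buf, nums, p):
    tmp = nums != 4
    if nums < nums and nums == buf:
        return buf
    for parts in tmp:
        buf *= buf[p]
        if buf == 15:
            break
    for p in buf:
        p += nums[nums]
    for p in tmp:
        tmp = 7 - buf
        buf *= buf
    return buf

if nums < nums and nums == buf:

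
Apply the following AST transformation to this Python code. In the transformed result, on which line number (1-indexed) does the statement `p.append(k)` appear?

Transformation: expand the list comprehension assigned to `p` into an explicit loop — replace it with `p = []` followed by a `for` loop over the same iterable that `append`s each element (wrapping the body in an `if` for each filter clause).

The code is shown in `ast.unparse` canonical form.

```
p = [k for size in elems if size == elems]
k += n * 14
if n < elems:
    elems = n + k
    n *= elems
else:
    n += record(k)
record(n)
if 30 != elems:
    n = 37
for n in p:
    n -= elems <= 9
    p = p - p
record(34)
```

4

Transformed code:
p = []
for size in elems:
    if size == elems:
        p.append(k)
k += n * 14
if n < elems:
    elems = n + k
    n *= elems
else:
    n += record(k)
record(n)
if 30 != elems:
    n = 37
for n in p:
    n -= elems <= 9
    p = p - p
record(34)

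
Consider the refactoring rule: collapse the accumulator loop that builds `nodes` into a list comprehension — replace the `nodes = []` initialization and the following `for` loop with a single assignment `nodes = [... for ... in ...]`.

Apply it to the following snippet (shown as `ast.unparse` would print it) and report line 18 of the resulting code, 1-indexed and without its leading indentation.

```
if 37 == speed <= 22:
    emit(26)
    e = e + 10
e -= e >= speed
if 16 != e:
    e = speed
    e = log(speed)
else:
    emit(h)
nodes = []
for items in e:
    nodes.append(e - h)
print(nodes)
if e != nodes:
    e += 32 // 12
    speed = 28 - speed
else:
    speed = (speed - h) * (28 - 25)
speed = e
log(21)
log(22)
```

Transformed code:
if 37 == speed <= 22:
    emit(26)
    e = e + 10
e -= e >= speed
if 16 != e:
    e = speed
    e = log(speed)
else:
    emit(h)
nodes = [e - h for items in e]
print(nodes)
if e != nodes:
    e += 32 // 12
    speed = 28 - speed
else:
    speed = (speed - h) * (28 - 25)
speed = e
log(21)
log(22)

log(21)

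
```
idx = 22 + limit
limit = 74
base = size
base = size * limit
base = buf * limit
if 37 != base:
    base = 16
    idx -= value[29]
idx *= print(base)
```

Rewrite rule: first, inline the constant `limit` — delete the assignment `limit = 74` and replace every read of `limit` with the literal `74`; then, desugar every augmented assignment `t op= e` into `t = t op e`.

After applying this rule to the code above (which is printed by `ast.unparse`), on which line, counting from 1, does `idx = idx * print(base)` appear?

8

Transformed code:
idx = 22 + 74
base = size
base = size * 74
base = buf * 74
if 37 != base:
    base = 16
    idx = idx - value[29]
idx = idx * print(base)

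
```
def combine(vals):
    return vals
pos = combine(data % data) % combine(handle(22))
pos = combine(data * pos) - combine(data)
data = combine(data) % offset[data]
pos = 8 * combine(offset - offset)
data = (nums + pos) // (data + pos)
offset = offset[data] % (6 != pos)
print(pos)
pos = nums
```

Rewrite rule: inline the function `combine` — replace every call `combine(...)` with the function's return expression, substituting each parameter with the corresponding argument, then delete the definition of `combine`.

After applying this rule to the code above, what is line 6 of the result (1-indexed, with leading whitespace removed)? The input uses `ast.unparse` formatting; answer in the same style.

Transformed code:
pos = data % data % handle(22)
pos = data * pos - data
data = data % offset[data]
pos = 8 * (offset - offset)
data = (nums + pos) // (data + pos)
offset = offset[data] % (6 != pos)
print(pos)
pos = nums

offset = offset[data] % (6 != pos)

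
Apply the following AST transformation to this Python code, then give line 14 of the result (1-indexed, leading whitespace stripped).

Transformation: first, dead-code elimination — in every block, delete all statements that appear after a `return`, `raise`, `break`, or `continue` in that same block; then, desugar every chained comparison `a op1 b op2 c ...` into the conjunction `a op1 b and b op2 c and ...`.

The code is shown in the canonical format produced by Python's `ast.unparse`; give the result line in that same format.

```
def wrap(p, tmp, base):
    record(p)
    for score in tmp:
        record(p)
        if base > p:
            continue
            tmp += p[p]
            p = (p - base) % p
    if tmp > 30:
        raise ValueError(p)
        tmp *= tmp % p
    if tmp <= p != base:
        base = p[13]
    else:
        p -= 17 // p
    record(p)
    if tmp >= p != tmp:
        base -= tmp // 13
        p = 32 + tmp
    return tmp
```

Transformed code:
def wrap(p, tmp, base):
    record(p)
    for score in tmp:
        record(p)
        if base > p:
            continue
    if tmp > 30:
        raise ValueError(p)
    if tmp <= p and p != base:
        base = p[13]
    else:
        p -= 17 // p
    record(p)
    if tmp >= p and p != tmp:
        base -= tmp // 13
        p = 32 + tmp
    return tmp

if tmp >= p and p != tmp:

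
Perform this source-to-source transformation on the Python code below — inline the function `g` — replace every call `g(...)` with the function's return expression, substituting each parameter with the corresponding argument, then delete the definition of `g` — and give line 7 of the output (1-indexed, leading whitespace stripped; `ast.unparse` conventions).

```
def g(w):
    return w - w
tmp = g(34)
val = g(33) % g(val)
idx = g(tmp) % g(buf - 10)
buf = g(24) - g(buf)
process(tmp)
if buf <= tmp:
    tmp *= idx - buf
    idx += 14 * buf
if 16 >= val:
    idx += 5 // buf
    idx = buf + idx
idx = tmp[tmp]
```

tmp *= idx - buf

Transformed code:
tmp = 34 - 34
val = (33 - 33) % (val - val)
idx = (tmp - tmp) % (buf - 10 - (buf - 10))
buf = 24 - 24 - (buf - buf)
process(tmp)
if buf <= tmp:
    tmp *= idx - buf
    idx += 14 * buf
if 16 >= val:
    idx += 5 // buf
    idx = buf + idx
idx = tmp[tmp]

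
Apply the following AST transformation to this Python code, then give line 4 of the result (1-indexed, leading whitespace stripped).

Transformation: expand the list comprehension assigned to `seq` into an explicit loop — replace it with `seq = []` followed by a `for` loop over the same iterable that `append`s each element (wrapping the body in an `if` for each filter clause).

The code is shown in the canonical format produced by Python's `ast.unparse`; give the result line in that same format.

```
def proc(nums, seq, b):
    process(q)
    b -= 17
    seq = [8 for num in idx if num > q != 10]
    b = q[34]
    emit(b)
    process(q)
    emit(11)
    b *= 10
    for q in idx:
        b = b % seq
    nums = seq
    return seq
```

Transformed code:
def proc(nums, seq, b):
    process(q)
    b -= 17
    seq = []
    for num in idx:
        if num > q != 10:
            seq.append(8)
    b = q[34]
    emit(b)
    process(q)
    emit(11)
    b *= 10
    for q in idx:
        b = b % seq
    nums = seq
    return seq

seq = []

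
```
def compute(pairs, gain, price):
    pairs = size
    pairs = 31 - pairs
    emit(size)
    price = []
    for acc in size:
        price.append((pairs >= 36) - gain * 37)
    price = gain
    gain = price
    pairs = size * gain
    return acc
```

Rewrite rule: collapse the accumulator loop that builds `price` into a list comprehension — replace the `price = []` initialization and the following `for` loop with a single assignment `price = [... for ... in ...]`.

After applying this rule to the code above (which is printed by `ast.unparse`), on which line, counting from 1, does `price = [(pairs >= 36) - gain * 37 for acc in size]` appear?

5

Transformed code:
def compute(pairs, gain, price):
    pairs = size
    pairs = 31 - pairs
    emit(size)
    price = [(pairs >= 36) - gain * 37 for acc in size]
    price = gain
    gain = price
    pairs = size * gain
    return acc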